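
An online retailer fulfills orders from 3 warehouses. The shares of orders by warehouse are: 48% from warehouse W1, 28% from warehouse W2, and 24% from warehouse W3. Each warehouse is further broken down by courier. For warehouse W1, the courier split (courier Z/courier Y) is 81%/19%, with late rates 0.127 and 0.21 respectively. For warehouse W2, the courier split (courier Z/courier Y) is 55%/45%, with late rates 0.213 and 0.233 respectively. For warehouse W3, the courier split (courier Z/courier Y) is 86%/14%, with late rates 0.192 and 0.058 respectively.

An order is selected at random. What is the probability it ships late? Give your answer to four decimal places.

0.1723

P(L|W1) = 0.81·0.127 + 0.19·0.21 = 0.10287 + 0.0399 = 0.14277
P(L|W2) = 0.55·0.213 + 0.45·0.233 = 0.11715 + 0.10485 = 0.222
P(L|W3) = 0.86·0.192 + 0.14·0.058 = 0.16512 + 0.00812 = 0.17324
Then overall,
P(L) = 0.48·0.14277 + 0.28·0.222 + 0.24·0.17324
      = 0.0685296 + 0.06216 + 0.0415776 = 0.1722672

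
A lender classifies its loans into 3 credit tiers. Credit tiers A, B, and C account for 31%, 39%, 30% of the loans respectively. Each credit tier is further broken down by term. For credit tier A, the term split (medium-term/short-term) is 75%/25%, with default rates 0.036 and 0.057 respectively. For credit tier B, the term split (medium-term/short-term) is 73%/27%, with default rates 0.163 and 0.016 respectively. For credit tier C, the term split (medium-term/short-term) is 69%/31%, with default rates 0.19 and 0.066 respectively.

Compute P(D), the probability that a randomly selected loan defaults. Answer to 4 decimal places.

P(D|A) = 0.75·0.036 + 0.25·0.057 = 0.027 + 0.01425 = 0.04125
P(D|B) = 0.73·0.163 + 0.27·0.016 = 0.11899 + 0.00432 = 0.12331
P(D|C) = 0.69·0.19 + 0.31·0.066 = 0.1311 + 0.02046 = 0.15156
By total probability over the outer partition,
P(D) = 0.31·0.04125 + 0.39·0.12331 + 0.3·0.15156
      = 0.0127875 + 0.0480909 + 0.045468 = 0.1063464

P(D) ≈ 0.1063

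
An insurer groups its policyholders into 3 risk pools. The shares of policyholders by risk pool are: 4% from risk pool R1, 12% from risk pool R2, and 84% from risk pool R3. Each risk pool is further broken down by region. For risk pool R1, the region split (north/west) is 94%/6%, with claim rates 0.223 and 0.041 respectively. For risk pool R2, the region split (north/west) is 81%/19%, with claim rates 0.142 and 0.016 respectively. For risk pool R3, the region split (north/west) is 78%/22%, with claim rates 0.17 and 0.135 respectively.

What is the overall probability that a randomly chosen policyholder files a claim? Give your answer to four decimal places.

P(C|R1) = 0.94·0.223 + 0.06·0.041 = 0.20962 + 0.00246 = 0.21208
P(C|R2) = 0.81·0.142 + 0.19·0.016 = 0.11502 + 0.00304 = 0.11806
P(C|R3) = 0.78·0.17 + 0.22·0.135 = 0.1326 + 0.0297 = 0.1623
Then overall,
P(C) = 0.04·0.21208 + 0.12·0.11806 + 0.84·0.1623
      = 0.0084832 + 0.0141672 + 0.136332 = 0.1589824

P(C) ≈ 0.1590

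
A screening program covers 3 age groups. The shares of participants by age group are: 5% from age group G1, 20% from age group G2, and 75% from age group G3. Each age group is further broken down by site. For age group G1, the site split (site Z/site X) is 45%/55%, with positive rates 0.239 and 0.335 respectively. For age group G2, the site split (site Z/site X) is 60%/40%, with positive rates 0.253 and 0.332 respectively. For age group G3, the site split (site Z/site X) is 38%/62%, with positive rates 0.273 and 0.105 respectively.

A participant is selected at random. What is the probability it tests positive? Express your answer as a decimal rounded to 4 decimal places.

P(T|G1) = 0.45·0.239 + 0.55·0.335 = 0.10755 + 0.18425 = 0.2918
P(T|G2) = 0.6·0.253 + 0.4·0.332 = 0.1518 + 0.1328 = 0.2846
P(T|G3) = 0.38·0.273 + 0.62·0.105 = 0.10374 + 0.0651 = 0.16884
Then overall,
P(T) = 0.05·0.2918 + 0.2·0.2846 + 0.75·0.16884
      = 0.01459 + 0.05692 + 0.12663 = 0.19814

P(T) ≈ 0.1981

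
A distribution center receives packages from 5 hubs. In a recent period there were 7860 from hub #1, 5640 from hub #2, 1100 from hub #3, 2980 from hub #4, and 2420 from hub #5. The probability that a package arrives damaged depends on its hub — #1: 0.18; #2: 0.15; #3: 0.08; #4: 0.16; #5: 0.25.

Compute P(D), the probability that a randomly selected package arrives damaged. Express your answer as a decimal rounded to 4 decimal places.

Total: 7860 + 5640 + 1100 + 2980 + 2420 = 20000.
P(#1) = 7860/20000 = 0.393. P(#2) = 5640/20000 = 0.282. P(#3) = 1100/20000 = 0.055. P(#4) = 2980/20000 = 0.149. P(#5) = 2420/20000 = 0.121.
P(D) = P(D|#1)·P(#1) + P(D|#2)·P(#2) + P(D|#3)·P(#3) + P(D|#4)·P(#4) + P(D|#5)·P(#5)
      = 0.18·0.393 + 0.15·0.282 + 0.08·0.055 + 0.16·0.149 + 0.25·0.121
      = 0.07074 + 0.0423 + 0.0044 + 0.02384 + 0.03025 = 0.17153

P(D) ≈ 0.1715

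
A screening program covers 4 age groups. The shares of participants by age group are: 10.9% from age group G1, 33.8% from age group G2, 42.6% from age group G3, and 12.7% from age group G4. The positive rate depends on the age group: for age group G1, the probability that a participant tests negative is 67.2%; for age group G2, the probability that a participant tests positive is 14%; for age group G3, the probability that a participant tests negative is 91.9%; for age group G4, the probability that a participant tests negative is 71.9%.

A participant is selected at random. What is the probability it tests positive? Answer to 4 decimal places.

P(T|G1) = 1 − 0.672 = 0.328.
P(T|G3) = 1 − 0.919 = 0.081.
P(T|G4) = 1 − 0.719 = 0.281.
P(T) = P(T|G1)·P(G1) + P(T|G2)·P(G2) + P(T|G3)·P(G3) + P(T|G4)·P(G4)
      = 0.328·0.109 + 0.14·0.338 + 0.081·0.426 + 0.281·0.127
      = 0.035752 + 0.04732 + 0.034506 + 0.035687 = 0.153265

0.1533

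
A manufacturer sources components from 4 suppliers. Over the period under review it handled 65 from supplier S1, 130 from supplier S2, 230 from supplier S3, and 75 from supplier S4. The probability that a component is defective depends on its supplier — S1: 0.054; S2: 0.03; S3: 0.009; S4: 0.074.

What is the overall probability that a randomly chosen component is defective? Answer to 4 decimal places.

0.0301

Total: 65 + 130 + 230 + 75 = 500.
P(S1) = 65/500 = 0.13. P(S2) = 130/500 = 0.26. P(S3) = 230/500 = 0.46. P(S4) = 75/500 = 0.15.
By the law of total probability,
P(D) = P(D|S1)·P(S1) + P(D|S2)·P(S2) + P(D|S3)·P(S3) + P(D|S4)·P(S4)
      = 0.054·0.13 + 0.03·0.26 + 0.009·0.46 + 0.074·0.15
      = 0.00702 + 0.0078 + 0.00414 + 0.0111 = 0.03006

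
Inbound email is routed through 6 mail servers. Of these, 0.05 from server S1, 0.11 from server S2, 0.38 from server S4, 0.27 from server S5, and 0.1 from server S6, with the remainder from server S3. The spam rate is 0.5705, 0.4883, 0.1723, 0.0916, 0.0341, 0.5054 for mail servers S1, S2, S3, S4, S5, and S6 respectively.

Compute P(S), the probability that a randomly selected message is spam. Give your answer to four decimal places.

P(S) ≈ 0.1923

P(S3) = 1 − (0.05 + 0.11 + 0.38 + 0.27 + 0.1) = 0.09.
P(S) = P(S|S1)·P(S1) + P(S|S2)·P(S2) + P(S|S3)·P(S3) + P(S|S4)·P(S4) + P(S|S5)·P(S5) + P(S|S6)·P(S6)
      = 0.5705·0.05 + 0.4883·0.11 + 0.1723·0.09 + 0.0916·0.38 + 0.0341·0.27 + 0.5054·0.1
      = 0.028525 + 0.053713 + 0.015507 + 0.034808 + 0.009207 + 0.05054 = 0.1923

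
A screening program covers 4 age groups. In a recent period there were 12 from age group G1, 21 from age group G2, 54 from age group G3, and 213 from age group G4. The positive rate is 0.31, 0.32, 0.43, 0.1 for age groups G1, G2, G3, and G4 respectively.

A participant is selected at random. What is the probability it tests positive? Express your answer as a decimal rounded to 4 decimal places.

0.1832

Total: 12 + 21 + 54 + 213 = 300.
P(G1) = 12/300 = 0.04. P(G2) = 21/300 = 0.07. P(G3) = 54/300 = 0.18. P(G4) = 213/300 = 0.71.
Using total probability over the partition,
P(T) = P(T|G1)·P(G1) + P(T|G2)·P(G2) + P(T|G3)·P(G3) + P(T|G4)·P(G4)
      = 0.31·0.04 + 0.32·0.07 + 0.43·0.18 + 0.1·0.71
      = 0.0124 + 0.0224 + 0.0774 + 0.071 = 0.1832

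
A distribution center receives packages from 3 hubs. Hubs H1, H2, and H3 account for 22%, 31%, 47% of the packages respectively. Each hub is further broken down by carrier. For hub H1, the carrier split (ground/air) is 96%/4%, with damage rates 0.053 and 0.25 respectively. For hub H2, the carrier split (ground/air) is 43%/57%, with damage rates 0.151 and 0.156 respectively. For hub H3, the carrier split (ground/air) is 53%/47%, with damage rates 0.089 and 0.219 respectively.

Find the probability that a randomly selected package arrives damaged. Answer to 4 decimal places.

0.1316

P(D|H1) = 0.96·0.053 + 0.04·0.25 = 0.05088 + 0.01 = 0.06088
P(D|H2) = 0.43·0.151 + 0.57·0.156 = 0.06493 + 0.08892 = 0.15385
P(D|H3) = 0.53·0.089 + 0.47·0.219 = 0.04717 + 0.10293 = 0.1501
By total probability over the outer partition,
P(D) = 0.22·0.06088 + 0.31·0.15385 + 0.47·0.1501
      = 0.0133936 + 0.0476935 + 0.070547 = 0.1316341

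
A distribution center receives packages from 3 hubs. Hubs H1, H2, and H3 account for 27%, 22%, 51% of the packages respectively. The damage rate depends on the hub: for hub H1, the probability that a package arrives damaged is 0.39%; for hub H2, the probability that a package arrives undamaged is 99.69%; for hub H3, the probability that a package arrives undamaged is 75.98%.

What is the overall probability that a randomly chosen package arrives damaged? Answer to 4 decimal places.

P(D|H2) = 1 − 0.9969 = 0.0031.
P(D|H3) = 1 − 0.7598 = 0.2402.
P(D) = P(D|H1)·P(H1) + P(D|H2)·P(H2) + P(D|H3)·P(H3)
      = 0.0039·0.27 + 0.0031·0.22 + 0.2402·0.51
      = 0.001053 + 0.000682 + 0.122502 = 0.124237

P(D) ≈ 0.1242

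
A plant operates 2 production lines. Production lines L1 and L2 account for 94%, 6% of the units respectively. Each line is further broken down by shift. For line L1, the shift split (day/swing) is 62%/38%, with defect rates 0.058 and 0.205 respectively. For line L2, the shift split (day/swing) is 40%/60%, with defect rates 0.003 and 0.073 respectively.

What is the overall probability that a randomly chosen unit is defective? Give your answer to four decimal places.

P(D) ≈ 0.1097

P(D|L1) = 0.62·0.058 + 0.38·0.205 = 0.03596 + 0.0779 = 0.11386
P(D|L2) = 0.4·0.003 + 0.6·0.073 = 0.0012 + 0.0438 = 0.045
By total probability over the outer partition,
P(D) = 0.94·0.11386 + 0.06·0.045
      = 0.1070284 + 0.0027 = 0.1097284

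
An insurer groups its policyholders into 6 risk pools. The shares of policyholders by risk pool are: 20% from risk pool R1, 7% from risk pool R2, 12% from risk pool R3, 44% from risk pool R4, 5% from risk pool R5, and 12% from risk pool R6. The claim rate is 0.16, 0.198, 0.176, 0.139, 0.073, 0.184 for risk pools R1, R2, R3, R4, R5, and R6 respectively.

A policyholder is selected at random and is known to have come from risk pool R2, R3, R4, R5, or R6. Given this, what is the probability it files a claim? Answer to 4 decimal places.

Let S = {R2, R3, R4, R5, R6}.
P(S) = 0.07 + 0.12 + 0.44 + 0.05 + 0.12 = 0.8.
P(C ∩ S) = 0.198·0.07 + 0.176·0.12 + 0.139·0.44 + 0.073·0.05 + 0.184·0.12 = 0.01386 + 0.02112 + 0.06116 + 0.00365 + 0.02208 = 0.12187.
P(C | S) = 0.12187 / 0.8 = 0.152338…

P(C|S) ≈ 0.1523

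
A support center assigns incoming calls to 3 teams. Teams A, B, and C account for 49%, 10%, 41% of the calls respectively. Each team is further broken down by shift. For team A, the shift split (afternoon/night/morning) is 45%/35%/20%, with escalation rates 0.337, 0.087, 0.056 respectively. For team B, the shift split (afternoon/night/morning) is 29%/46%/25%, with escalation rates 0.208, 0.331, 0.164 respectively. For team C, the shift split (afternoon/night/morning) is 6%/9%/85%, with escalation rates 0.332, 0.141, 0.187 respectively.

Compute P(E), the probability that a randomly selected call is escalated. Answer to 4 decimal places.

P(E|A) = 0.45·0.337 + 0.35·0.087 + 0.2·0.056 = 0.15165 + 0.03045 + 0.0112 = 0.1933
P(E|B) = 0.29·0.208 + 0.46·0.331 + 0.25·0.164 = 0.06032 + 0.15226 + 0.041 = 0.25358
P(E|C) = 0.06·0.332 + 0.09·0.141 + 0.85·0.187 = 0.01992 + 0.01269 + 0.15895 = 0.19156
By total probability over the outer partition,
P(E) = 0.49·0.1933 + 0.1·0.25358 + 0.41·0.19156
      = 0.094717 + 0.025358 + 0.0785396 = 0.1986146

P(E) ≈ 0.1986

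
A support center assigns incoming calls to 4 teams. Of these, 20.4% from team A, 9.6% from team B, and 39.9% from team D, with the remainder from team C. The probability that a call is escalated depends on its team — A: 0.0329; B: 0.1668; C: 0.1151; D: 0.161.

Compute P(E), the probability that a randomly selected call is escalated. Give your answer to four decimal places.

0.1216

P(C) = 1 − (0.204 + 0.096 + 0.399) = 0.301.
P(E) = P(E|A)·P(A) + P(E|B)·P(B) + P(E|C)·P(C) + P(E|D)·P(D)
      = 0.0329·0.204 + 0.1668·0.096 + 0.1151·0.301 + 0.161·0.399
      = 0.0067116 + 0.0160128 + 0.0346451 + 0.064239 = 0.1216085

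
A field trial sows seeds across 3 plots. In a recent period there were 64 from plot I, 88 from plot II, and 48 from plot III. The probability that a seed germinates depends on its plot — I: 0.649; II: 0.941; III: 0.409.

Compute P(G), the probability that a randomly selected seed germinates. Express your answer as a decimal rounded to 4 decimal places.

Total: 64 + 88 + 48 = 200.
P(I) = 64/200 = 0.32. P(II) = 88/200 = 0.44. P(III) = 48/200 = 0.24.
P(G) = P(G|I)·P(I) + P(G|II)·P(II) + P(G|III)·P(III)
      = 0.649·0.32 + 0.941·0.44 + 0.409·0.24
      = 0.20768 + 0.41404 + 0.09816 = 0.71988

0.7199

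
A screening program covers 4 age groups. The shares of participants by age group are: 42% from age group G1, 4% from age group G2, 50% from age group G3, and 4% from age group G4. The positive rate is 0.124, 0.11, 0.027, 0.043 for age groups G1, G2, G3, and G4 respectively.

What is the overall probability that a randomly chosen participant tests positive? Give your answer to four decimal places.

P(T) = P(T|G1)·P(G1) + P(T|G2)·P(G2) + P(T|G3)·P(G3) + P(T|G4)·P(G4)
      = 0.124·0.42 + 0.11·0.04 + 0.027·0.5 + 0.043·0.04
      = 0.05208 + 0.0044 + 0.0135 + 0.00172 = 0.0717

0.0717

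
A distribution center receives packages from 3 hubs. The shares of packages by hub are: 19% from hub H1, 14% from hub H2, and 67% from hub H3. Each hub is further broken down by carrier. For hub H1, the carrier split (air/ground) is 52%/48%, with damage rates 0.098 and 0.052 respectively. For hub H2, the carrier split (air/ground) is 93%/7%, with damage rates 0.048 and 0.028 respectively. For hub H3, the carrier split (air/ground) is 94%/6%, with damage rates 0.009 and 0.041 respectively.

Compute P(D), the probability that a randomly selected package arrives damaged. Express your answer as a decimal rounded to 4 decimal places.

P(D|H1) = 0.52·0.098 + 0.48·0.052 = 0.05096 + 0.02496 = 0.07592
P(D|H2) = 0.93·0.048 + 0.07·0.028 = 0.04464 + 0.00196 = 0.0466
P(D|H3) = 0.94·0.009 + 0.06·0.041 = 0.00846 + 0.00246 = 0.01092
Then overall,
P(D) = 0.19·0.07592 + 0.14·0.0466 + 0.67·0.01092
      = 0.0144248 + 0.006524 + 0.0073164 = 0.0282652

P(D) ≈ 0.0283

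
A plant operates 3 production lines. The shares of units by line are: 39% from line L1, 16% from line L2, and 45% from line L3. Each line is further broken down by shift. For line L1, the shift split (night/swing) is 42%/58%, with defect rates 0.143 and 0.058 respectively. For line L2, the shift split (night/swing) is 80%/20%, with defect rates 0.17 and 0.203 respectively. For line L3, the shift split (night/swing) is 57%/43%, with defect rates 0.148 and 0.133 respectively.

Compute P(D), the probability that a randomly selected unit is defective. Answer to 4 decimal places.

P(D|L1) = 0.42·0.143 + 0.58·0.058 = 0.06006 + 0.03364 = 0.0937
P(D|L2) = 0.8·0.17 + 0.2·0.203 = 0.136 + 0.0406 = 0.1766
P(D|L3) = 0.57·0.148 + 0.43·0.133 = 0.08436 + 0.05719 = 0.14155
By total probability over the outer partition,
P(D) = 0.39·0.0937 + 0.16·0.1766 + 0.45·0.14155
      = 0.036543 + 0.028256 + 0.0636975 = 0.1284965

P(D) ≈ 0.1285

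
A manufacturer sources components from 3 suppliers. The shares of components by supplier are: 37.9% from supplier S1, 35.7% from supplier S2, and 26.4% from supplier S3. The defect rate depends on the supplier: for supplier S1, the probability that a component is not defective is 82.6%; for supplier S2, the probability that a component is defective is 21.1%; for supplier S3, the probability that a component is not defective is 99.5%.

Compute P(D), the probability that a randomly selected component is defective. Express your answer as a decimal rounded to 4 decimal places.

P(D|S1) = 1 − 0.826 = 0.174.
P(D|S3) = 1 − 0.995 = 0.005.
P(D) = P(D|S1)·P(S1) + P(D|S2)·P(S2) + P(D|S3)·P(S3)
      = 0.174·0.379 + 0.211·0.357 + 0.005·0.264
      = 0.065946 + 0.075327 + 0.00132 = 0.142593

0.1426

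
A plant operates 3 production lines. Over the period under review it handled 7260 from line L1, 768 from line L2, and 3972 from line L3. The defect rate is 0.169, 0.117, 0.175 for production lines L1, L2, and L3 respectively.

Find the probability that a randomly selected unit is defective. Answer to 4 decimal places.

Total: 7260 + 768 + 3972 = 12000.
P(L1) = 7260/12000 = 0.605. P(L2) = 768/12000 = 0.064. P(L3) = 3972/12000 = 0.331.
P(D) = P(D|L1)·P(L1) + P(D|L2)·P(L2) + P(D|L3)·P(L3)
      = 0.169·0.605 + 0.117·0.064 + 0.175·0.331
      = 0.102245 + 0.007488 + 0.057925 = 0.167658

0.1677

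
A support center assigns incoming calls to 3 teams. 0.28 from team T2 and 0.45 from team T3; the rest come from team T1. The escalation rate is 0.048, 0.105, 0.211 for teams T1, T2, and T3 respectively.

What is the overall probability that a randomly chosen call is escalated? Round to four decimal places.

P(T1) = 1 − (0.28 + 0.45) = 0.27.
By the law of total probability,
P(E) = P(E|T1)·P(T1) + P(E|T2)·P(T2) + P(E|T3)·P(T3)
      = 0.048·0.27 + 0.105·0.28 + 0.211·0.45
      = 0.01296 + 0.0294 + 0.09495 = 0.13731

0.1373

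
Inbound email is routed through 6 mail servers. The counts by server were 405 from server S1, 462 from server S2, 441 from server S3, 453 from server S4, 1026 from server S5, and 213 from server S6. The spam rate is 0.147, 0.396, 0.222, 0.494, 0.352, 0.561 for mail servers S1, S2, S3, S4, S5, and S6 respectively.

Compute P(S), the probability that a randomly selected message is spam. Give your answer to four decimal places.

P(S) ≈ 0.3483

Total: 405 + 462 + 441 + 453 + 1026 + 213 = 3000.
P(S1) = 405/3000 = 0.135. P(S2) = 462/3000 = 0.154. P(S3) = 441/3000 = 0.147. P(S4) = 453/3000 = 0.151. P(S5) = 1026/3000 = 0.342. P(S6) = 213/3000 = 0.071.
Summing over the partition,
P(S) = P(S|S1)·P(S1) + P(S|S2)·P(S2) + P(S|S3)·P(S3) + P(S|S4)·P(S4) + P(S|S5)·P(S5) + P(S|S6)·P(S6)
      = 0.147·0.135 + 0.396·0.154 + 0.222·0.147 + 0.494·0.151 + 0.352·0.342 + 0.561·0.071
      = 0.019845 + 0.060984 + 0.032634 + 0.074594 + 0.120384 + 0.039831 = 0.348272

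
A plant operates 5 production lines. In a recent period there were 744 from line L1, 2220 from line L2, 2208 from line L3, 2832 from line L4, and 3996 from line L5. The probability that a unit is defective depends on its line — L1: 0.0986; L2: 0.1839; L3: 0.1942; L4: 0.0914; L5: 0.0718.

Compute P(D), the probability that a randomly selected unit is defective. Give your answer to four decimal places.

0.1213

Total: 744 + 2220 + 2208 + 2832 + 3996 = 12000.
P(L1) = 744/12000 = 0.062. P(L2) = 2220/12000 = 0.185. P(L3) = 2208/12000 = 0.184. P(L4) = 2832/12000 = 0.236. P(L5) = 3996/12000 = 0.333.
P(D) = P(D|L1)·P(L1) + P(D|L2)·P(L2) + P(D|L3)·P(L3) + P(D|L4)·P(L4) + P(D|L5)·P(L5)
      = 0.0986·0.062 + 0.1839·0.185 + 0.1942·0.184 + 0.0914·0.236 + 0.0718·0.333
      = 0.0061132 + 0.0340215 + 0.0357328 + 0.0215704 + 0.0239094 = 0.1213473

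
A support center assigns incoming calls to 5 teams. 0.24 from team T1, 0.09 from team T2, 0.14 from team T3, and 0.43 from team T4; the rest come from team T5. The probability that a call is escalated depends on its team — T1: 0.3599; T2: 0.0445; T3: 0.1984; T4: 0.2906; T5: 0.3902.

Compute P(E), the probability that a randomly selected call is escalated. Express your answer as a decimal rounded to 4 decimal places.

P(T5) = 1 − (0.24 + 0.09 + 0.14 + 0.43) = 0.1.
P(E) = P(E|T1)·P(T1) + P(E|T2)·P(T2) + P(E|T3)·P(T3) + P(E|T4)·P(T4) + P(E|T5)·P(T5)
      = 0.3599·0.24 + 0.0445·0.09 + 0.1984·0.14 + 0.2906·0.43 + 0.3902·0.1
      = 0.086376 + 0.004005 + 0.027776 + 0.124958 + 0.03902 = 0.282135

P(E) ≈ 0.2821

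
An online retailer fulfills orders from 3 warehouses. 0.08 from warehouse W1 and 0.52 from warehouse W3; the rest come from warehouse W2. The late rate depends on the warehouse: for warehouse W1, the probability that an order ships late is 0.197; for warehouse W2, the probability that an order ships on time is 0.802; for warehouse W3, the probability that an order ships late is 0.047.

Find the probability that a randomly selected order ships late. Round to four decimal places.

P(W2) = 1 − (0.08 + 0.52) = 0.4.
P(L|W2) = 1 − 0.802 = 0.198.
P(L) = P(L|W1)·P(W1) + P(L|W2)·P(W2) + P(L|W3)·P(W3)
      = 0.197·0.08 + 0.198·0.4 + 0.047·0.52
      = 0.01576 + 0.0792 + 0.02444 = 0.1194

0.1194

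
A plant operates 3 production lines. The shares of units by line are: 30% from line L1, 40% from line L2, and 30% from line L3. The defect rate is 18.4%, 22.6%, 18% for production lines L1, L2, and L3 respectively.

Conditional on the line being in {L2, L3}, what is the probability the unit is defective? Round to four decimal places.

P(D|S) ≈ 0.2063

Let S = {L2, L3}.
P(S) = 0.4 + 0.3 = 0.7.
P(D ∩ S) = 0.226·0.4 + 0.18·0.3 = 0.0904 + 0.054 = 0.1444.
P(D | S) = 0.1444 / 0.7 = 0.206286…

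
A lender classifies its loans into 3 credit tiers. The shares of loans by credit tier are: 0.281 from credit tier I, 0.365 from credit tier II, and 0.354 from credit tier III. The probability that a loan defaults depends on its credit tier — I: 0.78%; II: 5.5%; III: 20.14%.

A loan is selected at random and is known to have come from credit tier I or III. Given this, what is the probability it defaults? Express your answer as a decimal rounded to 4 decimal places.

P(D|S) ≈ 0.1157

Let S = {I, III}.
P(S) = 0.281 + 0.354 = 0.635.
P(D ∩ S) = 0.0078·0.281 + 0.2014·0.354 = 0.0021918 + 0.0712956 = 0.0734874.
P(D | S) = 0.0734874 / 0.635 = 0.115728…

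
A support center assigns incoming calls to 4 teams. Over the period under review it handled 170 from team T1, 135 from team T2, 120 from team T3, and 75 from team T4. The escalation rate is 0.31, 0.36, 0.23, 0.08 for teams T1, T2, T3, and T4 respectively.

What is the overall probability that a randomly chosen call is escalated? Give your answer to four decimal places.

0.2698

Total: 170 + 135 + 120 + 75 = 500.
P(T1) = 170/500 = 0.34. P(T2) = 135/500 = 0.27. P(T3) = 120/500 = 0.24. P(T4) = 75/500 = 0.15.
P(E) = P(E|T1)·P(T1) + P(E|T2)·P(T2) + P(E|T3)·P(T3) + P(E|T4)·P(T4)
      = 0.31·0.34 + 0.36·0.27 + 0.23·0.24 + 0.08·0.15
      = 0.1054 + 0.0972 + 0.0552 + 0.012 = 0.2698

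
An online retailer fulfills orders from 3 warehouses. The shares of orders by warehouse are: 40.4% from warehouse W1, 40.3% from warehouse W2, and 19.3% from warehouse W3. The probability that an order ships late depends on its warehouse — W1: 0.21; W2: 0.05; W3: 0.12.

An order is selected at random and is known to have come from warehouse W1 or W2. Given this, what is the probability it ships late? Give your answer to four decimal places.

P(L|S) ≈ 0.1301

Let S = {W1, W2}.
P(S) = 0.404 + 0.403 = 0.807.
P(L ∩ S) = 0.21·0.404 + 0.05·0.403 = 0.08484 + 0.02015 = 0.10499.
P(L | S) = 0.10499 / 0.807 = 0.130099…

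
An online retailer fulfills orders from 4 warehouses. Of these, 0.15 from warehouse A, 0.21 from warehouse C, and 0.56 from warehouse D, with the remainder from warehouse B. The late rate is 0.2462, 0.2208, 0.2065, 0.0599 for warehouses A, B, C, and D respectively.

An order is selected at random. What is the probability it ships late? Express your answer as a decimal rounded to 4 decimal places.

P(B) = 1 − (0.15 + 0.21 + 0.56) = 0.08.
Using total probability over the partition,
P(L) = P(L|A)·P(A) + P(L|B)·P(B) + P(L|C)·P(C) + P(L|D)·P(D)
      = 0.2462·0.15 + 0.2208·0.08 + 0.2065·0.21 + 0.0599·0.56
      = 0.03693 + 0.017664 + 0.043365 + 0.033544 = 0.131503

P(L) ≈ 0.1315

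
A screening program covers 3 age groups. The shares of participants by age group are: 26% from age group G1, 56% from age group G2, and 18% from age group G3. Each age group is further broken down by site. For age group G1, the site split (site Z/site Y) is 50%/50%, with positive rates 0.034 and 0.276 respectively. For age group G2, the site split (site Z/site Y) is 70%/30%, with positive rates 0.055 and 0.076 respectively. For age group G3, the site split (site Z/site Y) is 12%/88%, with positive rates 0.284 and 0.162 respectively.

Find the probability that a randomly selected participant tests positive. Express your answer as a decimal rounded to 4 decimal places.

P(T) ≈ 0.1064

P(T|G1) = 0.5·0.034 + 0.5·0.276 = 0.017 + 0.138 = 0.155
P(T|G2) = 0.7·0.055 + 0.3·0.076 = 0.0385 + 0.0228 = 0.0613
P(T|G3) = 0.12·0.284 + 0.88·0.162 = 0.03408 + 0.14256 = 0.17664
Then overall,
P(T) = 0.26·0.155 + 0.56·0.0613 + 0.18·0.17664
      = 0.0403 + 0.034328 + 0.0317952 = 0.1064232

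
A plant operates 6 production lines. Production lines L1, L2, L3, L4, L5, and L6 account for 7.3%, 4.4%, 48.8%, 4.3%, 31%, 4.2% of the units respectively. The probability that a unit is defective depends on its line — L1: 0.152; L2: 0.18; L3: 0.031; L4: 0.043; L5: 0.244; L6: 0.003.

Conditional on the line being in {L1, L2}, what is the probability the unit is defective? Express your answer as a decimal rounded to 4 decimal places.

Let S = {L1, L2}.
P(S) = 0.073 + 0.044 = 0.117.
P(D ∩ S) = 0.152·0.073 + 0.18·0.044 = 0.011096 + 0.00792 = 0.019016.
P(D | S) = 0.019016 / 0.117 = 0.162530…

0.1625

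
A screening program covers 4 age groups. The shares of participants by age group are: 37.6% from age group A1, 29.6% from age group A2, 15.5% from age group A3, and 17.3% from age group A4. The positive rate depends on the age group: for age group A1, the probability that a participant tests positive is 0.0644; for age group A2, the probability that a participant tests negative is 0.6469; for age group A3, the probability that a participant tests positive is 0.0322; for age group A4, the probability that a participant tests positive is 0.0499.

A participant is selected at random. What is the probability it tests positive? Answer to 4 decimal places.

P(T|A2) = 1 − 0.6469 = 0.3531.
P(T) = P(T|A1)·P(A1) + P(T|A2)·P(A2) + P(T|A3)·P(A3) + P(T|A4)·P(A4)
      = 0.0644·0.376 + 0.3531·0.296 + 0.0322·0.155 + 0.0499·0.173
      = 0.0242144 + 0.1045176 + 0.004991 + 0.0086327 = 0.1423557

P(T) ≈ 0.1424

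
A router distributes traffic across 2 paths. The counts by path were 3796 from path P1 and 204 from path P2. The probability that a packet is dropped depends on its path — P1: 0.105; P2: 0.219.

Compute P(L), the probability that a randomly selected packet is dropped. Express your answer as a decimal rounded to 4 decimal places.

P(L) ≈ 0.1108

Total: 3796 + 204 = 4000.
P(P1) = 3796/4000 = 0.949. P(P2) = 204/4000 = 0.051.
P(L) = P(L|P1)·P(P1) + P(L|P2)·P(P2)
      = 0.105·0.949 + 0.219·0.051
      = 0.099645 + 0.011169 = 0.110814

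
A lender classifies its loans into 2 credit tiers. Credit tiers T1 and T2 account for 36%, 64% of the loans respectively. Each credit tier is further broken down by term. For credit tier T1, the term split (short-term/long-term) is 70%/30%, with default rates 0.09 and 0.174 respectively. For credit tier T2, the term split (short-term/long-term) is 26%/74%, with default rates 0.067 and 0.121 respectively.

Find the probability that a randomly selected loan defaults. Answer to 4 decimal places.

P(D|T1) = 0.7·0.09 + 0.3·0.174 = 0.063 + 0.0522 = 0.1152
P(D|T2) = 0.26·0.067 + 0.74·0.121 = 0.01742 + 0.08954 = 0.10696
Then overall,
P(D) = 0.36·0.1152 + 0.64·0.10696
      = 0.041472 + 0.0684544 = 0.1099264

0.1099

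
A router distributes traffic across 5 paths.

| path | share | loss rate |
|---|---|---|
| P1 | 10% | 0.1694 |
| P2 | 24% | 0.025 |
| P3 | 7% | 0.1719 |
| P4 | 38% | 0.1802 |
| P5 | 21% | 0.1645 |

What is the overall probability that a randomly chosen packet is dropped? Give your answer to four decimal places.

P(L) ≈ 0.1380

Using total probability over the partition,
P(L) = P(L|P1)·P(P1) + P(L|P2)·P(P2) + P(L|P3)·P(P3) + P(L|P4)·P(P4) + P(L|P5)·P(P5)
      = 0.1694·0.1 + 0.025·0.24 + 0.1719·0.07 + 0.1802·0.38 + 0.1645·0.21
      = 0.01694 + 0.006 + 0.012033 + 0.068476 + 0.034545 = 0.137994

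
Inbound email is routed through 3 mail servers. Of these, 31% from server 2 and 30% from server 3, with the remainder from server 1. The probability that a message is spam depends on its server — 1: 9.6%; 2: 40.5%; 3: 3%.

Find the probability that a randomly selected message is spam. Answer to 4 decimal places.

P(1) = 1 − (0.31 + 0.3) = 0.39.
Summing over the partition,
P(S) = P(S|1)·P(1) + P(S|2)·P(2) + P(S|3)·P(3)
      = 0.096·0.39 + 0.405·0.31 + 0.03·0.3
      = 0.03744 + 0.12555 + 0.009 = 0.17199

0.1720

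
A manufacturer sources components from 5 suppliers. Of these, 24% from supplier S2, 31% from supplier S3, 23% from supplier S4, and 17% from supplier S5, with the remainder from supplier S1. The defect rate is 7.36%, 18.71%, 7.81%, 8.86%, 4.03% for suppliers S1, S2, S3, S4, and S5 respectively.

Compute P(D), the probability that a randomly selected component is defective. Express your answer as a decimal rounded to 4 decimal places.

P(S1) = 1 − (0.24 + 0.31 + 0.23 + 0.17) = 0.05.
By the law of total probability,
P(D) = P(D|S1)·P(S1) + P(D|S2)·P(S2) + P(D|S3)·P(S3) + P(D|S4)·P(S4) + P(D|S5)·P(S5)
      = 0.0736·0.05 + 0.1871·0.24 + 0.0781·0.31 + 0.0886·0.23 + 0.0403·0.17
      = 0.00368 + 0.044904 + 0.024211 + 0.020378 + 0.006851 = 0.100024

0.1000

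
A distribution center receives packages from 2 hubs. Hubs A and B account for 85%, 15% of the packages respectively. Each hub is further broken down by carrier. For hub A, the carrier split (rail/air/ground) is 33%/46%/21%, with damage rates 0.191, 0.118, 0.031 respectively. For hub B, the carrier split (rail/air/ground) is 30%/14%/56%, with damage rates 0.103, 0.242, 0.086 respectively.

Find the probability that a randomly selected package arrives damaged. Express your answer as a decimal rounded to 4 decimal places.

P(D|A) = 0.33·0.191 + 0.46·0.118 + 0.21·0.031 = 0.06303 + 0.05428 + 0.00651 = 0.12382
P(D|B) = 0.3·0.103 + 0.14·0.242 + 0.56·0.086 = 0.0309 + 0.03388 + 0.04816 = 0.11294
Then overall,
P(D) = 0.85·0.12382 + 0.15·0.11294
      = 0.105247 + 0.016941 = 0.122188

P(D) ≈ 0.1222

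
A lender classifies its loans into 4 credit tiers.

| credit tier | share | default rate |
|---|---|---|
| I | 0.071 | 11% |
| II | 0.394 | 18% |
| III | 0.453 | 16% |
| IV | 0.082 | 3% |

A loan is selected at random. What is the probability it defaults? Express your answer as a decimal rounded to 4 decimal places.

P(D) = P(D|I)·P(I) + P(D|II)·P(II) + P(D|III)·P(III) + P(D|IV)·P(IV)
      = 0.11·0.071 + 0.18·0.394 + 0.16·0.453 + 0.03·0.082
      = 0.00781 + 0.07092 + 0.07248 + 0.00246 = 0.15367

P(D) ≈ 0.1537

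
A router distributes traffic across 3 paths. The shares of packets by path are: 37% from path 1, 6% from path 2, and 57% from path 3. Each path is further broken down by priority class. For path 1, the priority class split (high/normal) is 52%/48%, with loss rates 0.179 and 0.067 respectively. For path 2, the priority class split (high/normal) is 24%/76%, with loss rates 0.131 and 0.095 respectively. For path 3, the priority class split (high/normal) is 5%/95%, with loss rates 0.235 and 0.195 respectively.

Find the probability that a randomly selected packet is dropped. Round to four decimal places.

0.1648

P(L|1) = 0.52·0.179 + 0.48·0.067 = 0.09308 + 0.03216 = 0.12524
P(L|2) = 0.24·0.131 + 0.76·0.095 = 0.03144 + 0.0722 = 0.10364
P(L|3) = 0.05·0.235 + 0.95·0.195 = 0.01175 + 0.18525 = 0.197
By total probability over the outer partition,
P(L) = 0.37·0.12524 + 0.06·0.10364 + 0.57·0.197
      = 0.0463388 + 0.0062184 + 0.11229 = 0.1648472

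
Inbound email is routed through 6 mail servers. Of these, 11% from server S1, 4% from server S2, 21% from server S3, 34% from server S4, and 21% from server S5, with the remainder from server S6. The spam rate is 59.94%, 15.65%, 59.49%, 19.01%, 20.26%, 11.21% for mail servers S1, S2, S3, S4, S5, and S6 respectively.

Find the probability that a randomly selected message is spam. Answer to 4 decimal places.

P(S) ≈ 0.3144

P(S6) = 1 − (0.11 + 0.04 + 0.21 + 0.34 + 0.21) = 0.09.
P(S) = P(S|S1)·P(S1) + P(S|S2)·P(S2) + P(S|S3)·P(S3) + P(S|S4)·P(S4) + P(S|S5)·P(S5) + P(S|S6)·P(S6)
      = 0.5994·0.11 + 0.1565·0.04 + 0.5949·0.21 + 0.1901·0.34 + 0.2026·0.21 + 0.1121·0.09
      = 0.065934 + 0.00626 + 0.124929 + 0.064634 + 0.042546 + 0.010089 = 0.314392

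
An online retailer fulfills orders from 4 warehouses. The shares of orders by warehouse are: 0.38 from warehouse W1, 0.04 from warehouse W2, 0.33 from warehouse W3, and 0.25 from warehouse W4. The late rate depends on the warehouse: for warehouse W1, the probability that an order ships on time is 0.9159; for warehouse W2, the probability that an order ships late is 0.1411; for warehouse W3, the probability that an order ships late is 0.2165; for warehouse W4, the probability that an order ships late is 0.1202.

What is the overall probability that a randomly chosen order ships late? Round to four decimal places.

P(L|W1) = 1 − 0.9159 = 0.0841.
By the law of total probability,
P(L) = P(L|W1)·P(W1) + P(L|W2)·P(W2) + P(L|W3)·P(W3) + P(L|W4)·P(W4)
      = 0.0841·0.38 + 0.1411·0.04 + 0.2165·0.33 + 0.1202·0.25
      = 0.031958 + 0.005644 + 0.071445 + 0.03005 = 0.139097

0.1391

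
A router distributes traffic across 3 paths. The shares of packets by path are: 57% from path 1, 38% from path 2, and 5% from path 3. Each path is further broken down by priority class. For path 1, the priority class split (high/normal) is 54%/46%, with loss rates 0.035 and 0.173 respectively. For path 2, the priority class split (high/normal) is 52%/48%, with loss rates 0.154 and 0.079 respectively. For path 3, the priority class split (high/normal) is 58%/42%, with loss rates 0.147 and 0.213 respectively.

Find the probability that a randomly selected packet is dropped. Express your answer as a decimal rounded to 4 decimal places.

0.1097

P(L|1) = 0.54·0.035 + 0.46·0.173 = 0.0189 + 0.07958 = 0.09848
P(L|2) = 0.52·0.154 + 0.48·0.079 = 0.08008 + 0.03792 = 0.118
P(L|3) = 0.58·0.147 + 0.42·0.213 = 0.08526 + 0.08946 = 0.17472
By total probability over the outer partition,
P(L) = 0.57·0.09848 + 0.38·0.118 + 0.05·0.17472
      = 0.0561336 + 0.04484 + 0.008736 = 0.1097096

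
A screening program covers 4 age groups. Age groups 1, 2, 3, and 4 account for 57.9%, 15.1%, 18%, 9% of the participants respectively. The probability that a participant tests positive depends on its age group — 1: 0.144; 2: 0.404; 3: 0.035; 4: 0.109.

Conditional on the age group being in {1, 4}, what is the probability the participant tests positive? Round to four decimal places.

Let S = {1, 4}.
P(S) = 0.579 + 0.09 = 0.669.
P(T ∩ S) = 0.144·0.579 + 0.109·0.09 = 0.083376 + 0.00981 = 0.093186.
P(T | S) = 0.093186 / 0.669 = 0.139291…

P(T|S) ≈ 0.1393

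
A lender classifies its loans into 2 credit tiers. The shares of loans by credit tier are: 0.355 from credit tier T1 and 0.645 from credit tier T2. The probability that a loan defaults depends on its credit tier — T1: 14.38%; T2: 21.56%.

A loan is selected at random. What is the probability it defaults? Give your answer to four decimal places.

Summing over the partition,
P(D) = P(D|T1)·P(T1) + P(D|T2)·P(T2)
      = 0.1438·0.355 + 0.2156·0.645
      = 0.051049 + 0.139062 = 0.190111

0.1901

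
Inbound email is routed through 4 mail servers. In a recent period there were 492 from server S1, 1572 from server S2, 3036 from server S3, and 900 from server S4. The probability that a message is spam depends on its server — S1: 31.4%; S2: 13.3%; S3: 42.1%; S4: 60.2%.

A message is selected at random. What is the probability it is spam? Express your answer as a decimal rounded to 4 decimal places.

0.3639

Total: 492 + 1572 + 3036 + 900 = 6000.
P(S1) = 492/6000 = 0.082. P(S2) = 1572/6000 = 0.262. P(S3) = 3036/6000 = 0.506. P(S4) = 900/6000 = 0.15.
P(S) = P(S|S1)·P(S1) + P(S|S2)·P(S2) + P(S|S3)·P(S3) + P(S|S4)·P(S4)
      = 0.314·0.082 + 0.133·0.262 + 0.421·0.506 + 0.602·0.15
      = 0.025748 + 0.034846 + 0.213026 + 0.0903 = 0.36392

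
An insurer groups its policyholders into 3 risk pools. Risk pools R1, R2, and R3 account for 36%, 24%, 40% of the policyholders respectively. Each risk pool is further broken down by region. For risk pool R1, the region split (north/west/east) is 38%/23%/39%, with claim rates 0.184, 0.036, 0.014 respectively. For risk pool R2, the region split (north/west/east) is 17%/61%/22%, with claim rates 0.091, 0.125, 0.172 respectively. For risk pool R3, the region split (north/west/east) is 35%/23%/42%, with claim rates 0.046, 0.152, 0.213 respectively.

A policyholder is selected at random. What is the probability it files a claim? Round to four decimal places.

P(C|R1) = 0.38·0.184 + 0.23·0.036 + 0.39·0.014 = 0.06992 + 0.00828 + 0.00546 = 0.08366
P(C|R2) = 0.17·0.091 + 0.61·0.125 + 0.22·0.172 = 0.01547 + 0.07625 + 0.03784 = 0.12956
P(C|R3) = 0.35·0.046 + 0.23·0.152 + 0.42·0.213 = 0.0161 + 0.03496 + 0.08946 = 0.14052
By total probability over the outer partition,
P(C) = 0.36·0.08366 + 0.24·0.12956 + 0.4·0.14052
      = 0.0301176 + 0.0310944 + 0.056208 = 0.11742

0.1174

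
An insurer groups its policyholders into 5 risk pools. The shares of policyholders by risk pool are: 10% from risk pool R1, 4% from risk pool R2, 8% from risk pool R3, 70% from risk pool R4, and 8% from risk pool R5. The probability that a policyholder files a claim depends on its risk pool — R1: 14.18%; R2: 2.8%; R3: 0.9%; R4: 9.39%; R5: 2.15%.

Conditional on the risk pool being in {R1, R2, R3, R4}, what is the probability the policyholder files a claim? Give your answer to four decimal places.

Let S = {R1, R2, R3, R4}.
P(S) = 0.1 + 0.04 + 0.08 + 0.7 = 0.92.
P(C ∩ S) = 0.1418·0.1 + 0.028·0.04 + 0.009·0.08 + 0.0939·0.7 = 0.01418 + 0.00112 + 0.00072 + 0.06573 = 0.08175.
P(C | S) = 0.08175 / 0.92 = 0.088859…

0.0889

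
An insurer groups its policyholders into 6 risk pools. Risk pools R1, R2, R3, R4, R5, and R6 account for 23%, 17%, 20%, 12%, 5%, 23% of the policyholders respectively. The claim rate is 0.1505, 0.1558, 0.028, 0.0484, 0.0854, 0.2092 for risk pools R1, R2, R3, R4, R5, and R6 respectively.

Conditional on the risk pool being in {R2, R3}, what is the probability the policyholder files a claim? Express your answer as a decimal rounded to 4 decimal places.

Let S = {R2, R3}.
P(S) = 0.17 + 0.2 = 0.37.
P(C ∩ S) = 0.1558·0.17 + 0.028·0.2 = 0.026486 + 0.0056 = 0.032086.
P(C | S) = 0.032086 / 0.37 = 0.086719…

P(C|S) ≈ 0.0867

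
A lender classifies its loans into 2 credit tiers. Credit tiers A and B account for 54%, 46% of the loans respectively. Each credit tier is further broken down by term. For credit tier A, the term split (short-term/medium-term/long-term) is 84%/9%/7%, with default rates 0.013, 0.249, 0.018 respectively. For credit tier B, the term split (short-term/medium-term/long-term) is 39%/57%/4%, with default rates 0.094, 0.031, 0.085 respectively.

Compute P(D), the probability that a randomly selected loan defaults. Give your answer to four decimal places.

P(D|A) = 0.84·0.013 + 0.09·0.249 + 0.07·0.018 = 0.01092 + 0.02241 + 0.00126 = 0.03459
P(D|B) = 0.39·0.094 + 0.57·0.031 + 0.04·0.085 = 0.03666 + 0.01767 + 0.0034 = 0.05773
Then overall,
P(D) = 0.54·0.03459 + 0.46·0.05773
      = 0.0186786 + 0.0265558 = 0.0452344

0.0452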